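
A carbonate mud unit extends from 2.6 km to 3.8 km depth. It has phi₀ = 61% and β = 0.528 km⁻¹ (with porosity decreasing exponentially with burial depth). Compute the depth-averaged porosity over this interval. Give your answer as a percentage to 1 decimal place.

11.4%

⟨phi⟩ = (1/(Z₂−Z₁)) ∫ phi₀ e^(−βZ) dZ = phi₀·(e^(−β·Z₁) − e^(−β·Z₂)) / (β·(Z₂−Z₁))
e^(−0.528×2.6) = 0.2534; e^(−0.528×3.8) = 0.1345
⟨phi⟩ = 0.61 × (0.2534 − 0.1345) / (0.528 × 1.2) = 0.61 × 0.1877 = 0.1145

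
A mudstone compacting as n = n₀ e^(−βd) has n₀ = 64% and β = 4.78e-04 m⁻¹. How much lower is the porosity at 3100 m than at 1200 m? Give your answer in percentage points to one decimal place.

Working in km (1 km = 1000 m; β in km⁻¹ = β in m⁻¹ × 1000):
n(1.2) = 0.64·e^(−0.478×1.2) = 0.3606
n(3.1) = 0.64·e^(−0.478×3.1) = 0.1454
Δn = 0.3606 − 0.1454 = 0.2152

21.5 percentage points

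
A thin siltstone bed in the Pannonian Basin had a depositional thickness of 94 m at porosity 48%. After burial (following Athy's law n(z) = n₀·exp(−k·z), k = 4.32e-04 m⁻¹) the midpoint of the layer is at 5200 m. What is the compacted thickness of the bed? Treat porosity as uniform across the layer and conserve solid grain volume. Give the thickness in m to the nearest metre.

51 m

Working in km (1 km = 1000 m; k in km⁻¹ = k in m⁻¹ × 1000):
Porosity at 5.2 km: n = 0.48·exp(−0.432×5.2) = 0.0508
Solid-volume conservation: h(1−n) = h₀(1−n₀) ⇒ h = h₀·(1−n₀)/(1−n)
h = 0.094 × (1 − 0.48)/(1 − 0.0508) = 0.094 × 0.5478 = 0.0515 km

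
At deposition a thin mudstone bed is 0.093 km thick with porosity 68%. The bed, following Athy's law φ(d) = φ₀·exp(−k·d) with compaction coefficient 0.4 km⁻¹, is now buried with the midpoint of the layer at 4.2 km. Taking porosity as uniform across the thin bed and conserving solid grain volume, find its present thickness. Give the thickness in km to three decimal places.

0.034 km

Porosity at 4.2 km: φ = 0.68·exp(−0.4×4.2) = 0.1267
Solid-volume conservation: h(1−φ) = h₀(1−φ₀) ⇒ h = h₀·(1−φ₀)/(1−φ)
h = 0.093 × (1 − 0.68)/(1 − 0.1267) = 0.093 × 0.3664 = 0.0341 km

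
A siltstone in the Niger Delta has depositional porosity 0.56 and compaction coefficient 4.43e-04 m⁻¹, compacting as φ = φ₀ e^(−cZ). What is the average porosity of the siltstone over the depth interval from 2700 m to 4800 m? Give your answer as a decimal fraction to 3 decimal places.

0.110

Working in km (1 km = 1000 m; c in km⁻¹ = c in m⁻¹ × 1000):
⟨φ⟩ = (1/(Z₂−Z₁)) ∫ φ₀ e^(−cZ) dZ = φ₀·(e^(−c·Z₁) − e^(−c·Z₂)) / (c·(Z₂−Z₁))
e^(−0.443×2.7) = 0.3024; e^(−0.443×4.8) = 0.1193
⟨φ⟩ = 0.56 × (0.3024 − 0.1193) / (0.443 × 2.1) = 0.56 × 0.1968 = 0.1102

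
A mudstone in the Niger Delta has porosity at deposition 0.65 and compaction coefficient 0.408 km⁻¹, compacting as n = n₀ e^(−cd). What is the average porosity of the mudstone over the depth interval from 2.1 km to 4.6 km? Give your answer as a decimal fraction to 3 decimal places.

0.173

⟨n⟩ = (1/(d₂−d₁)) ∫ n₀ e^(−cd) dd = n₀·(e^(−c·d₁) − e^(−c·d₂)) / (c·(d₂−d₁))
e^(−0.408×2.1) = 0.4245; e^(−0.408×4.6) = 0.1531
⟨n⟩ = 0.65 × (0.4245 − 0.1531) / (0.408 × 2.5) = 0.65 × 0.2661 = 0.1730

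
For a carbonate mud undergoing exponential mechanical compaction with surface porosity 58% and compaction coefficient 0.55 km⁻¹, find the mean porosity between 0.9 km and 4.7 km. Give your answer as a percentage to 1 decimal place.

14.8%

⟨n⟩ = (1/(Z₂−Z₁)) ∫ n₀ e^(−cZ) dZ = n₀·(e^(−c·Z₁) − e^(−c·Z₂)) / (c·(Z₂−Z₁))
e^(−0.55×0.9) = 0.6096; e^(−0.55×4.7) = 0.0754
⟨n⟩ = 0.58 × (0.6096 − 0.0754) / (0.55 × 3.8) = 0.58 × 0.2556 = 0.1482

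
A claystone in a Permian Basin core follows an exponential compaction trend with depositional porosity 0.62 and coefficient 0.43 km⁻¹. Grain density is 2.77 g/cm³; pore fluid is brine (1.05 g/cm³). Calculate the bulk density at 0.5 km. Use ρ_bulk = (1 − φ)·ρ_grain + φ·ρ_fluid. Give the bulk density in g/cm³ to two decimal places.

1.91 g/cm³

Porosity at depth: phi = 0.62·exp(−0.43×0.5) = 0.62×0.8065 = 0.5001
Bulk density: ρ_b = (1−phi)ρ_g + phi·ρ_f = 0.4999×2.77 + 0.5001×1.05
       = 1.385 + 0.525 = 1.910 g/cm³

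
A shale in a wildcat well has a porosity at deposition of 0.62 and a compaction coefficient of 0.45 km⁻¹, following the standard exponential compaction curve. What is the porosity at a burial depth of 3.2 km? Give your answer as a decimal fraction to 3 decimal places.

phi = phi₀·exp(−c·Z) = 0.62 × exp(−0.45 × 3.2) = 0.62 × exp(−1.44)
  = 0.62 × 0.2369 = 0.1469

0.147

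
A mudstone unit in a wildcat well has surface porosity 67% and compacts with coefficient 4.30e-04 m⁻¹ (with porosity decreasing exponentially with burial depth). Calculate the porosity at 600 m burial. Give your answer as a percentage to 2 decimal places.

51.76%

Working in km (1 km = 1000 m; β in km⁻¹ = β in m⁻¹ × 1000):
phi = phi₀·exp(−β·d) = 0.67 × exp(−0.43 × 0.6) = 0.67 × exp(−0.258)
  = 0.67 × 0.7726 = 0.5176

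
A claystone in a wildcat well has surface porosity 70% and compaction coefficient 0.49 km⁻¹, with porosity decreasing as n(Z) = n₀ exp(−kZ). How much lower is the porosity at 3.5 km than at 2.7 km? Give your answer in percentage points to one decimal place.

n(2.7) = 0.7·e^(−0.49×2.7) = 0.1864
n(3.5) = 0.7·e^(−0.49×3.5) = 0.1260
Δn = 0.1864 − 0.1260 = 0.0605

6.0 percentage points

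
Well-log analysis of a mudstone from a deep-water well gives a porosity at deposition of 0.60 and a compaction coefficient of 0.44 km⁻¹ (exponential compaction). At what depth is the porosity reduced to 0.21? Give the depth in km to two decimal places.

2.39 km

Invert Athy's law: Z = ln(φ₀/φ) / c
Z = ln(0.6/0.21) / 0.44 = ln(2.857) / 0.44 = 1.0498 / 0.44 = 2.386 km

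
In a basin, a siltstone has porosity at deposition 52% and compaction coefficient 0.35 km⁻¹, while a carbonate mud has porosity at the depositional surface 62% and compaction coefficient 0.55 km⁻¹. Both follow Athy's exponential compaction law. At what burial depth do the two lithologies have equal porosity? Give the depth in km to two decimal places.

Set phi₀ₐ e^(−kₐZ) = phi₀ᵦ e^(−kᵦZ) ⇒ ln(phi₀ₐ/phi₀ᵦ) = (kₐ − kᵦ)·Z
Z = ln(0.52/0.62) / (0.35 − 0.55) = -0.1759 / -0.2 = 0.879 km

0.88 km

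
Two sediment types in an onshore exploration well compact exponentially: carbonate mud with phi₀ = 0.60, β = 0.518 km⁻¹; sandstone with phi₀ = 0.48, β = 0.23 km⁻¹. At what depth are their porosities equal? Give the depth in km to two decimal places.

0.77 km

Set phi₀ₐ e^(−βₐZ) = phi₀ᵦ e^(−βᵦZ) ⇒ ln(phi₀ₐ/phi₀ᵦ) = (βₐ − βᵦ)·Z
Z = ln(0.6/0.48) / (0.518 − 0.23) = 0.2231 / 0.288 = 0.775 km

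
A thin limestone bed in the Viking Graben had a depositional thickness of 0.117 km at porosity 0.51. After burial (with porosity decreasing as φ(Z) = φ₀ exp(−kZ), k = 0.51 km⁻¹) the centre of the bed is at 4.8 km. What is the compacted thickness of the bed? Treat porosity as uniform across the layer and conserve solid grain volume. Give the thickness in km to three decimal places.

Porosity at 4.8 km: φ = 0.51·exp(−0.51×4.8) = 0.0441
Solid-volume conservation: h(1−φ) = h₀(1−φ₀) ⇒ h = h₀·(1−φ₀)/(1−φ)
h = 0.117 × (1 − 0.51)/(1 − 0.0441) = 0.117 × 0.5126 = 0.0600 km

0.060 km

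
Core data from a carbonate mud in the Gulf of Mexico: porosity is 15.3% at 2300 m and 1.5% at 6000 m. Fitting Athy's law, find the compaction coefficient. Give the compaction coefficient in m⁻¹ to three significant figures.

Working in km (1 km = 1000 m; k in km⁻¹ = k in m⁻¹ × 1000):
Athy: phi(d) = phi₀ e^(−kd) ⇒ phi₁/phi₂ = e^{k(d₂−d₁)} ⇒ k = ln(phi₁/phi₂)/(d₂−d₁)
k = ln(0.153/0.015) / (6 − 2.3) = ln(10.2) / 3.7 = 2.3224 / 3.7 = 0.6277 km⁻¹

0.000628 m⁻¹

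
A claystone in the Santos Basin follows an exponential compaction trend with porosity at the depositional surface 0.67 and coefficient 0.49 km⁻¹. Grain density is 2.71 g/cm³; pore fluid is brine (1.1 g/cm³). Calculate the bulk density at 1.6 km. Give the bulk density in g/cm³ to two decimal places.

2.22 g/cm³

Porosity at depth: phi = 0.67·exp(−0.49×1.6) = 0.67×0.4566 = 0.3059
Bulk density: ρ_b = (1−phi)ρ_g + phi·ρ_f = 0.6941×2.71 + 0.3059×1.1
       = 1.881 + 0.336 = 2.217 g/cm³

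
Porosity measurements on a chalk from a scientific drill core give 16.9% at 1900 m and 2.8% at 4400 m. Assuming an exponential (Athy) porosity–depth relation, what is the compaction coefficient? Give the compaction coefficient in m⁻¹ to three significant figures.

Working in km (1 km = 1000 m; β in km⁻¹ = β in m⁻¹ × 1000):
Athy: φ(d) = φ₀ e^(−βd) ⇒ φ₁/φ₂ = e^{β(d₂−d₁)} ⇒ β = ln(φ₁/φ₂)/(d₂−d₁)
β = ln(0.169/0.028) / (4.4 − 1.9) = ln(6.036) / 2.5 = 1.7977 / 2.5 = 0.7191 km⁻¹

0.000719 m⁻¹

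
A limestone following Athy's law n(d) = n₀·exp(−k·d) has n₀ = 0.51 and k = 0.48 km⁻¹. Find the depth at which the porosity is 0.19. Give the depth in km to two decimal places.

Invert Athy's law: d = ln(n₀/n) / k
d = ln(0.51/0.19) / 0.48 = ln(2.684) / 0.48 = 0.9874 / 0.48 = 2.057 km

2.06 km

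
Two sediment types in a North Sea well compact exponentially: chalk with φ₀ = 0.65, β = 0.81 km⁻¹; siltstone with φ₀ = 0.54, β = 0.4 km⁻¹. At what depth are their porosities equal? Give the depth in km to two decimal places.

0.45 km

Set φ₀ₐ e^(−βₐz) = φ₀ᵦ e^(−βᵦz) ⇒ ln(φ₀ₐ/φ₀ᵦ) = (βₐ − βᵦ)·z
z = ln(0.65/0.54) / (0.81 − 0.4) = 0.1854 / 0.41 = 0.452 km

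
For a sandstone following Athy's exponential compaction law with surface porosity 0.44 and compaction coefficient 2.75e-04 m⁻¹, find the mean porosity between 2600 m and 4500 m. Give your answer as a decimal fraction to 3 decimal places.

0.168

Working in km (1 km = 1000 m; c in km⁻¹ = c in m⁻¹ × 1000):
⟨n⟩ = (1/(Z₂−Z₁)) ∫ n₀ e^(−cZ) dZ = n₀·(e^(−c·Z₁) − e^(−c·Z₂)) / (c·(Z₂−Z₁))
e^(−0.275×2.6) = 0.4892; e^(−0.275×4.5) = 0.2901
⟨n⟩ = 0.44 × (0.4892 − 0.2901) / (0.275 × 1.9) = 0.44 × 0.3810 = 0.1676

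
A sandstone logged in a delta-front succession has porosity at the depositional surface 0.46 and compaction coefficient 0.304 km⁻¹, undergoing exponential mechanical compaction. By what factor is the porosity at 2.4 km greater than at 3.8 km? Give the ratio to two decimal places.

n(d₁)/n(d₂) = e^(−c·d₁)/e^(−c·d₂) = e^{c(d₂−d₁)}
= exp(0.304 × 1.4) = exp(0.4256) = 1.5305

1.53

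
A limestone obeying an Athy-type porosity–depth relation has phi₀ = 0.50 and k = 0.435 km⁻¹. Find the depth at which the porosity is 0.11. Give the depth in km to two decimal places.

3.48 km

Invert Athy's law: z = ln(phi₀/phi) / k
z = ln(0.5/0.11) / 0.435 = ln(4.545) / 0.435 = 1.5141 / 0.435 = 3.481 km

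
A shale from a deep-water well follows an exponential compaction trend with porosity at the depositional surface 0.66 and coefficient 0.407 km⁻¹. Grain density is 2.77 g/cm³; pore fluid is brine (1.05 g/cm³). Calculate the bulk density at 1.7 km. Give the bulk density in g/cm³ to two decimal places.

2.20 g/cm³

Porosity at depth: φ = 0.66·exp(−0.407×1.7) = 0.66×0.5006 = 0.3304
Bulk density: ρ_b = (1−φ)ρ_g + φ·ρ_f = 0.6696×2.77 + 0.3304×1.05
       = 1.855 + 0.347 = 2.202 g/cm³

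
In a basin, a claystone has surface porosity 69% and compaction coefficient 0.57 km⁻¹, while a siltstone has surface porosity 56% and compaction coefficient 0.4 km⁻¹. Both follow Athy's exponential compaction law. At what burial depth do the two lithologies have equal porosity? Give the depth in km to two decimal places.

1.23 km

Set φ₀ₐ e^(−cₐz) = φ₀ᵦ e^(−cᵦz) ⇒ ln(φ₀ₐ/φ₀ᵦ) = (cₐ − cᵦ)·z
z = ln(0.69/0.56) / (0.57 − 0.4) = 0.2088 / 0.17 = 1.228 km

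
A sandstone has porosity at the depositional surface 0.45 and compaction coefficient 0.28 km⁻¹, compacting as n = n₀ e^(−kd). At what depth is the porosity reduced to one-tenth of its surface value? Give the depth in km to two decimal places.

8.22 km

n/n₀ = 1/10 ⇒ exp(−k·d) = 1/10 ⇒ d = ln(10) / k
d = 2.3026 / 0.28 = 8.224 km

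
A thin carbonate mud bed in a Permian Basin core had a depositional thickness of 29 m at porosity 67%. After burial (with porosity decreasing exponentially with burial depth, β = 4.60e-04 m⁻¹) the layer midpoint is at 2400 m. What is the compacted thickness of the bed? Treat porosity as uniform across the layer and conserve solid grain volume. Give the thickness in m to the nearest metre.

12 m

Working in km (1 km = 1000 m; β in km⁻¹ = β in m⁻¹ × 1000):
Porosity at 2.4 km: φ = 0.67·exp(−0.46×2.4) = 0.2221
Solid-volume conservation: h(1−φ) = h₀(1−φ₀) ⇒ h = h₀·(1−φ₀)/(1−φ)
h = 0.029 × (1 − 0.67)/(1 − 0.2221) = 0.029 × 0.4242 = 0.0123 km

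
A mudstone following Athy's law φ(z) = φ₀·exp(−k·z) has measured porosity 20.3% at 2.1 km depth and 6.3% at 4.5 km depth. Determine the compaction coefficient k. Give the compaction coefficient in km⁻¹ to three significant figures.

Athy: φ(z) = φ₀ e^(−kz) ⇒ φ₁/φ₂ = e^{k(z₂−z₁)} ⇒ k = ln(φ₁/φ₂)/(z₂−z₁)
k = ln(0.203/0.063) / (4.5 − 2.1) = ln(3.222) / 2.4 = 1.1701 / 2.4 = 0.4875 km⁻¹

0.488 km⁻¹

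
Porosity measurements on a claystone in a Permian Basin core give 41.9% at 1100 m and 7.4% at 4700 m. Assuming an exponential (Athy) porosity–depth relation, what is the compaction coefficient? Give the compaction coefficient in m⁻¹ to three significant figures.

Working in km (1 km = 1000 m; β in km⁻¹ = β in m⁻¹ × 1000):
Athy: phi(Z) = phi₀ e^(−βZ) ⇒ phi₁/phi₂ = e^{β(Z₂−Z₁)} ⇒ β = ln(phi₁/phi₂)/(Z₂−Z₁)
β = ln(0.419/0.074) / (4.7 − 1.1) = ln(5.662) / 3.6 = 1.7338 / 3.6 = 0.4816 km⁻¹

0.000482 m⁻¹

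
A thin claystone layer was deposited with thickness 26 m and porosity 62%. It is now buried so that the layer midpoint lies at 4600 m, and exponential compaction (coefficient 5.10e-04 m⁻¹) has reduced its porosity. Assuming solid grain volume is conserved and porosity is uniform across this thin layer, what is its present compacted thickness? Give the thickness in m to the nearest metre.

11 m

Working in km (1 km = 1000 m; β in km⁻¹ = β in m⁻¹ × 1000):
Porosity at 4.6 km: φ = 0.62·exp(−0.51×4.6) = 0.0594
Solid-volume conservation: h(1−φ) = h₀(1−φ₀) ⇒ h = h₀·(1−φ₀)/(1−φ)
h = 0.026 × (1 − 0.62)/(1 − 0.0594) = 0.026 × 0.4040 = 0.0105 km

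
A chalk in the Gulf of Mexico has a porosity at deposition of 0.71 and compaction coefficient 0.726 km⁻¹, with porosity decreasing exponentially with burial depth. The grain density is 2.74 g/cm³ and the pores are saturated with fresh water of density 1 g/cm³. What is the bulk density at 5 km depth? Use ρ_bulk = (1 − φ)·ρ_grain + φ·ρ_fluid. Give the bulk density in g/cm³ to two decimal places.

Porosity at depth: n = 0.71·exp(−0.726×5) = 0.71×0.0265 = 0.0188
Bulk density: ρ_b = (1−n)ρ_g + n·ρ_f = 0.9812×2.74 + 0.0188×1
       = 2.688 + 0.019 = 2.707 g/cm³

2.71 g/cm³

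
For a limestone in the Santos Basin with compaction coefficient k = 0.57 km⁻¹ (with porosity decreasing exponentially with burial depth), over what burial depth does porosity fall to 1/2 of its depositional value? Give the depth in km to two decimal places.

1.22 km

φ/φ₀ = 1/2 ⇒ exp(−k·Z) = 1/2 ⇒ Z = ln(2) / k
Z = 0.6931 / 0.57 = 1.216 km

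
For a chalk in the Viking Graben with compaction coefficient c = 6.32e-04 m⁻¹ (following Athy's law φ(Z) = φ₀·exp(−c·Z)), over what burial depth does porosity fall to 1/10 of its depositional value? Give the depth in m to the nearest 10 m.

Working in km (1 km = 1000 m; c in km⁻¹ = c in m⁻¹ × 1000):
φ/φ₀ = 1/10 ⇒ exp(−c·Z) = 1/10 ⇒ Z = ln(10) / c
Z = 2.3026 / 0.632 = 3.643 km

3640 m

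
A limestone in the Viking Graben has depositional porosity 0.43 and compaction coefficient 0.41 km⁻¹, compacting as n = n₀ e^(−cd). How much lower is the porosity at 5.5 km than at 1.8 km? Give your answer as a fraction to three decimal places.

n(1.8) = 0.43·e^(−0.41×1.8) = 0.2056
n(5.5) = 0.43·e^(−0.41×5.5) = 0.0451
Δn = 0.2056 − 0.0451 = 0.1605

0.160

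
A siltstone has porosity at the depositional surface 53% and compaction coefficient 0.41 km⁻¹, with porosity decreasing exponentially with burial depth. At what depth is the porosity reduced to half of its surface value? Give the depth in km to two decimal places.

phi/phi₀ = 1/2 ⇒ exp(−k·Z) = 1/2 ⇒ Z = ln(2) / k
Z = 0.6931 / 0.41 = 1.691 km

1.69 km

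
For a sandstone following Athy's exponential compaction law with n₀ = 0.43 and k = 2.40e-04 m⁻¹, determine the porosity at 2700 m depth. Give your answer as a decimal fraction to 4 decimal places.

0.2249

Working in km (1 km = 1000 m; k in km⁻¹ = k in m⁻¹ × 1000):
n = n₀·exp(−k·Z) = 0.43 × exp(−0.24 × 2.7) = 0.43 × exp(−0.648)
  = 0.43 × 0.5231 = 0.2249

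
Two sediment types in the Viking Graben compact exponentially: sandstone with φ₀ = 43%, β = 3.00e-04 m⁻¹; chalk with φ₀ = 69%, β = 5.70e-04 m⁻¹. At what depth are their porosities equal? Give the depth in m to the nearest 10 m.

Working in km (1 km = 1000 m; β in km⁻¹ = β in m⁻¹ × 1000):
Set φ₀ₐ e^(−βₐd) = φ₀ᵦ e^(−βᵦd) ⇒ ln(φ₀ₐ/φ₀ᵦ) = (βₐ − βᵦ)·d
d = ln(0.43/0.69) / (0.3 − 0.57) = -0.4729 / -0.27 = 1.752 km

1750 m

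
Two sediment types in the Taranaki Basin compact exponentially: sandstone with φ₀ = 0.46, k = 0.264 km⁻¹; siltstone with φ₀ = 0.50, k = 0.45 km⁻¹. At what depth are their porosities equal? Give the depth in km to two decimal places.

Set φ₀ₐ e^(−kₐz) = φ₀ᵦ e^(−kᵦz) ⇒ ln(φ₀ₐ/φ₀ᵦ) = (kₐ − kᵦ)·z
z = ln(0.46/0.5) / (0.264 − 0.45) = -0.0834 / -0.186 = 0.448 km

0.45 km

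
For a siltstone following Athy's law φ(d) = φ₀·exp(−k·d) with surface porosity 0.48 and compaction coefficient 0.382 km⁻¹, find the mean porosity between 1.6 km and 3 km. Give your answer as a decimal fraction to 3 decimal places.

0.202

⟨φ⟩ = (1/(d₂−d₁)) ∫ φ₀ e^(−kd) dd = φ₀·(e^(−k·d₁) − e^(−k·d₂)) / (k·(d₂−d₁))
e^(−0.382×1.6) = 0.5427; e^(−0.382×3) = 0.3179
⟨φ⟩ = 0.48 × (0.5427 − 0.3179) / (0.382 × 1.4) = 0.48 × 0.4203 = 0.2018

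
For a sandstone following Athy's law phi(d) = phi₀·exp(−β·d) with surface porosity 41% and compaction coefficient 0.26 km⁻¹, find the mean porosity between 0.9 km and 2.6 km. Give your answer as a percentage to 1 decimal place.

26.2%

⟨phi⟩ = (1/(d₂−d₁)) ∫ phi₀ e^(−βd) dd = phi₀·(e^(−β·d₁) − e^(−β·d₂)) / (β·(d₂−d₁))
e^(−0.26×0.9) = 0.7914; e^(−0.26×2.6) = 0.5086
⟨phi⟩ = 0.41 × (0.7914 − 0.5086) / (0.26 × 1.7) = 0.41 × 0.6396 = 0.2622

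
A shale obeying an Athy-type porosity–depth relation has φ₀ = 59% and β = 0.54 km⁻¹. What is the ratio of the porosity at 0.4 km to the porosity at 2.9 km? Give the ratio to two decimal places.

φ(z₁)/φ(z₂) = e^(−β·z₁)/e^(−β·z₂) = e^{β(z₂−z₁)}
= exp(0.54 × 2.5) = exp(1.35) = 3.8574

3.86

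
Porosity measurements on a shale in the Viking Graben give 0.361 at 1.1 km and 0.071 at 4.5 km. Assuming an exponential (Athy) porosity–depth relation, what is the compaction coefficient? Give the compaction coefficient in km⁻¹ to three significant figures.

0.478 km⁻¹

Athy: n(z) = n₀ e^(−cz) ⇒ n₁/n₂ = e^{c(z₂−z₁)} ⇒ c = ln(n₁/n₂)/(z₂−z₁)
c = ln(0.361/0.071) / (4.5 − 1.1) = ln(5.085) / 3.4 = 1.6262 / 3.4 = 0.4783 km⁻¹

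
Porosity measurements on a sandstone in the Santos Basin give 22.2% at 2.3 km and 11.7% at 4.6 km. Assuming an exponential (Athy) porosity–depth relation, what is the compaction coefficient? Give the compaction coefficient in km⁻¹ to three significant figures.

0.278 km⁻¹

Athy: phi(Z) = phi₀ e^(−kZ) ⇒ phi₁/phi₂ = e^{k(Z₂−Z₁)} ⇒ k = ln(phi₁/phi₂)/(Z₂−Z₁)
k = ln(0.222/0.117) / (4.6 − 2.3) = ln(1.897) / 2.3 = 0.6405 / 2.3 = 0.2785 km⁻¹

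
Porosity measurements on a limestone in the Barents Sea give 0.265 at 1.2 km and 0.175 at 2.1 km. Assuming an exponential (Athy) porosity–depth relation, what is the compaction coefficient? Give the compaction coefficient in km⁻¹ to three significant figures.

0.461 km⁻¹

Athy: phi(Z) = phi₀ e^(−βZ) ⇒ phi₁/phi₂ = e^{β(Z₂−Z₁)} ⇒ β = ln(phi₁/phi₂)/(Z₂−Z₁)
β = ln(0.265/0.175) / (2.1 − 1.2) = ln(1.514) / 0.9 = 0.4149 / 0.9 = 0.461 km⁻¹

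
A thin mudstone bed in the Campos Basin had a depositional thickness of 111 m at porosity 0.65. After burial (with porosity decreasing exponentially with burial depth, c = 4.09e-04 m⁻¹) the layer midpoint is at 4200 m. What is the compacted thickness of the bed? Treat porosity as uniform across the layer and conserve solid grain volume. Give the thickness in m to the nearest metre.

44 m

Working in km (1 km = 1000 m; c in km⁻¹ = c in m⁻¹ × 1000):
Porosity at 4.2 km: φ = 0.65·exp(−0.409×4.2) = 0.1166
Solid-volume conservation: h(1−φ) = h₀(1−φ₀) ⇒ h = h₀·(1−φ₀)/(1−φ)
h = 0.111 × (1 − 0.65)/(1 − 0.1166) = 0.111 × 0.3962 = 0.0440 km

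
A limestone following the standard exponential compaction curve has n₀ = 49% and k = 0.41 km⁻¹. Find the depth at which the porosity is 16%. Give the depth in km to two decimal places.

Invert Athy's law: z = ln(n₀/n) / k
z = ln(0.49/0.16) / 0.41 = ln(3.062) / 0.41 = 1.1192 / 0.41 = 2.730 km

2.73 km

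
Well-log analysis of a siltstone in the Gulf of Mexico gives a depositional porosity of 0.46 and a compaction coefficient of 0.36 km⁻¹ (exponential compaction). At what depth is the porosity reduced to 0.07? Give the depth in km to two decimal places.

5.23 km

Invert Athy's law: d = ln(phi₀/phi) / β
d = ln(0.46/0.07) / 0.36 = ln(6.571) / 0.36 = 1.8827 / 0.36 = 5.230 km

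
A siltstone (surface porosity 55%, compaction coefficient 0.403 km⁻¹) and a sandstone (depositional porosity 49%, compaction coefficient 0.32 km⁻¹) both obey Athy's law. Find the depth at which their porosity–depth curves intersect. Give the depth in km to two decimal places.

1.39 km

Set n₀ₐ e^(−βₐZ) = n₀ᵦ e^(−βᵦZ) ⇒ ln(n₀ₐ/n₀ᵦ) = (βₐ − βᵦ)·Z
Z = ln(0.55/0.49) / (0.403 − 0.32) = 0.1155 / 0.083 = 1.392 km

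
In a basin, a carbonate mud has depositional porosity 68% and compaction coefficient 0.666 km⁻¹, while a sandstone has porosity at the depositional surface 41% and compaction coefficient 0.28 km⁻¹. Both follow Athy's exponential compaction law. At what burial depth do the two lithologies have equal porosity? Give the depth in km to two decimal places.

1.31 km

Set n₀ₐ e^(−cₐd) = n₀ᵦ e^(−cᵦd) ⇒ ln(n₀ₐ/n₀ᵦ) = (cₐ − cᵦ)·d
d = ln(0.68/0.41) / (0.666 − 0.28) = 0.5059 / 0.386 = 1.311 km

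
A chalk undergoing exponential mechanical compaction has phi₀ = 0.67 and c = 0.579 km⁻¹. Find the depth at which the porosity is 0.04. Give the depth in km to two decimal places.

Invert Athy's law: Z = ln(phi₀/phi) / c
Z = ln(0.67/0.04) / 0.579 = ln(16.75) / 0.579 = 2.8184 / 0.579 = 4.868 km

4.87 km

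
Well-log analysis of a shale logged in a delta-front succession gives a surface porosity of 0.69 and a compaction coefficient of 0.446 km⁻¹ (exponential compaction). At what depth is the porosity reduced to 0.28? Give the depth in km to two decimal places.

Invert Athy's law: d = ln(n₀/n) / c
d = ln(0.69/0.28) / 0.446 = ln(2.464) / 0.446 = 0.9019 / 0.446 = 2.022 km

2.02 km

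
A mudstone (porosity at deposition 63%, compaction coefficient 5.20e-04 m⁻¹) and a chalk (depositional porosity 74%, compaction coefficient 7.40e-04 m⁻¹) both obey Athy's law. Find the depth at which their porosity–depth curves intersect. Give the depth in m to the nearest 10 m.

730 m

Working in km (1 km = 1000 m; β in km⁻¹ = β in m⁻¹ × 1000):
Set phi₀ₐ e^(−βₐZ) = phi₀ᵦ e^(−βᵦZ) ⇒ ln(phi₀ₐ/phi₀ᵦ) = (βₐ − βᵦ)·Z
Z = ln(0.63/0.74) / (0.52 − 0.74) = -0.1609 / -0.22 = 0.732 km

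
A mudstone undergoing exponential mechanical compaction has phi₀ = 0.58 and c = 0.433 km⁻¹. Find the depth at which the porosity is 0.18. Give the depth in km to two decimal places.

Invert Athy's law: d = ln(phi₀/phi) / c
d = ln(0.58/0.18) / 0.433 = ln(3.222) / 0.433 = 1.1701 / 0.433 = 2.702 km

2.70 km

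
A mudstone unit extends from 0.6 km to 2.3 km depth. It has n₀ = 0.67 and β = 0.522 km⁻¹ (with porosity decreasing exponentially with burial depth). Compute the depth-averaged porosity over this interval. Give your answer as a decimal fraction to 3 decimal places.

⟨n⟩ = (1/(d₂−d₁)) ∫ n₀ e^(−βd) dd = n₀·(e^(−β·d₁) − e^(−β·d₂)) / (β·(d₂−d₁))
e^(−0.522×0.6) = 0.7311; e^(−0.522×2.3) = 0.3010
⟨n⟩ = 0.67 × (0.7311 − 0.3010) / (0.522 × 1.7) = 0.67 × 0.4847 = 0.3247

0.325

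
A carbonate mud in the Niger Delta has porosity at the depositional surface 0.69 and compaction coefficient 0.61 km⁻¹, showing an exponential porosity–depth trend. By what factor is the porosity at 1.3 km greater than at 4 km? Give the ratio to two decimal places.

5.19

φ(Z₁)/φ(Z₂) = e^(−c·Z₁)/e^(−c·Z₂) = e^{c(Z₂−Z₁)}
= exp(0.61 × 2.7) = exp(1.647) = 5.1914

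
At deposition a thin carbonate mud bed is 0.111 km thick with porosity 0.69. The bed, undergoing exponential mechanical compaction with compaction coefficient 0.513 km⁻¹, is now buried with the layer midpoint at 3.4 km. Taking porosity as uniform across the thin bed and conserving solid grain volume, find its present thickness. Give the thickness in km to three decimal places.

0.039 km

Porosity at 3.4 km: phi = 0.69·exp(−0.513×3.4) = 0.1206
Solid-volume conservation: h(1−phi) = h₀(1−phi₀) ⇒ h = h₀·(1−phi₀)/(1−phi)
h = 0.111 × (1 − 0.69)/(1 − 0.1206) = 0.111 × 0.3525 = 0.0391 km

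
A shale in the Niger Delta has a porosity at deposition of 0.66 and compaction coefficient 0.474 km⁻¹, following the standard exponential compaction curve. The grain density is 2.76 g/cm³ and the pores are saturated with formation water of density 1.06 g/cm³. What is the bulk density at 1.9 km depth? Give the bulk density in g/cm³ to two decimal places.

Porosity at depth: φ = 0.66·exp(−0.474×1.9) = 0.66×0.4063 = 0.2682
Bulk density: ρ_b = (1−φ)ρ_g + φ·ρ_f = 0.7318×2.76 + 0.2682×1.06
       = 2.020 + 0.284 = 2.304 g/cm³

2.30 g/cm³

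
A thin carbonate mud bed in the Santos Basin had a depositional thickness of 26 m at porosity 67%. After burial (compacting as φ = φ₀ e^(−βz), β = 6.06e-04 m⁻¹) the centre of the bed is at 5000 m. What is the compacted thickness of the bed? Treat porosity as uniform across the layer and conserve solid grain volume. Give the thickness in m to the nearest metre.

Working in km (1 km = 1000 m; β in km⁻¹ = β in m⁻¹ × 1000):
Porosity at 5 km: φ = 0.67·exp(−0.606×5) = 0.0324
Solid-volume conservation: h(1−φ) = h₀(1−φ₀) ⇒ h = h₀·(1−φ₀)/(1−φ)
h = 0.026 × (1 − 0.67)/(1 − 0.0324) = 0.026 × 0.3410 = 0.0089 km

9 m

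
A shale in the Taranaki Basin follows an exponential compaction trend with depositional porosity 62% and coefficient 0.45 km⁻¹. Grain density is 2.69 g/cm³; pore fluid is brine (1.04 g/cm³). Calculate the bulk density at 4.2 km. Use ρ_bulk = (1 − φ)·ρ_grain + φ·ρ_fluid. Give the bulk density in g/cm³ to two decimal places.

Porosity at depth: phi = 0.62·exp(−0.45×4.2) = 0.62×0.1511 = 0.0937
Bulk density: ρ_b = (1−phi)ρ_g + phi·ρ_f = 0.9063×2.69 + 0.0937×1.04
       = 2.438 + 0.097 = 2.535 g/cm³

2.54 g/cm³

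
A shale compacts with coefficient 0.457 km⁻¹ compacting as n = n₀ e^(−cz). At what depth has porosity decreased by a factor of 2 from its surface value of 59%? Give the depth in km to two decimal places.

n/n₀ = 1/2 ⇒ exp(−c·z) = 1/2 ⇒ z = ln(2) / c
z = 0.6931 / 0.457 = 1.517 km

1.52 km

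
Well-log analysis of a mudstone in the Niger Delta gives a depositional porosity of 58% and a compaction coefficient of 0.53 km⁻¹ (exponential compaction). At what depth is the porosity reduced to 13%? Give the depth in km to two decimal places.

2.82 km

Invert Athy's law: z = ln(phi₀/phi) / k
z = ln(0.58/0.13) / 0.53 = ln(4.462) / 0.53 = 1.4955 / 0.53 = 2.822 km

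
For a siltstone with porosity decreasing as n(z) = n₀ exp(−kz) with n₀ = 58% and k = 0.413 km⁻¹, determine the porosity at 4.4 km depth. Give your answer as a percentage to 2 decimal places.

n = n₀·exp(−k·z) = 0.58 × exp(−0.413 × 4.4) = 0.58 × exp(−1.817)
  = 0.58 × 0.1625 = 0.0942

9.42%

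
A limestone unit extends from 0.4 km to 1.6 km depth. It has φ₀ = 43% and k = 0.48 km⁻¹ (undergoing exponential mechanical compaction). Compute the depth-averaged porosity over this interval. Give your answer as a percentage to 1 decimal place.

27.0%

⟨φ⟩ = (1/(z₂−z₁)) ∫ φ₀ e^(−kz) dz = φ₀·(e^(−k·z₁) − e^(−k·z₂)) / (k·(z₂−z₁))
e^(−0.48×0.4) = 0.8253; e^(−0.48×1.6) = 0.4639
⟨φ⟩ = 0.43 × (0.8253 − 0.4639) / (0.48 × 1.2) = 0.43 × 0.6274 = 0.2698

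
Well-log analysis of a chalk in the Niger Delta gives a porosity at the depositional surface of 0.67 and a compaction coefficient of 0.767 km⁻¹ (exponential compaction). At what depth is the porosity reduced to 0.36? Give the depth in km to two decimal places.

0.81 km

Invert Athy's law: d = ln(φ₀/φ) / k
d = ln(0.67/0.36) / 0.767 = ln(1.861) / 0.767 = 0.6212 / 0.767 = 0.810 km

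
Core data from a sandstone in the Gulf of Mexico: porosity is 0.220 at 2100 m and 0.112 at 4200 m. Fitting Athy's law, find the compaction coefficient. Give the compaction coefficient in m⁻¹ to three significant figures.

Working in km (1 km = 1000 m; β in km⁻¹ = β in m⁻¹ × 1000):
Athy: φ(Z) = φ₀ e^(−βZ) ⇒ φ₁/φ₂ = e^{β(Z₂−Z₁)} ⇒ β = ln(φ₁/φ₂)/(Z₂−Z₁)
β = ln(0.22/0.112) / (4.2 − 2.1) = ln(1.964) / 2.1 = 0.6751 / 2.1 = 0.3215 km⁻¹

0.000321 m⁻¹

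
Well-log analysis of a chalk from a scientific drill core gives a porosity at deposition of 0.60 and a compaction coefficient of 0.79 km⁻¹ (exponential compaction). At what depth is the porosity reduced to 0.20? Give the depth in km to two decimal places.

1.39 km

Invert Athy's law: Z = ln(n₀/n) / β
Z = ln(0.6/0.2) / 0.79 = ln(3) / 0.79 = 1.0986 / 0.79 = 1.391 km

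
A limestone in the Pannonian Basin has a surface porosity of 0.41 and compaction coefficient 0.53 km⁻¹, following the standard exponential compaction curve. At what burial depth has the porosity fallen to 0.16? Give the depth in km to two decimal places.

1.78 km

Invert Athy's law: d = ln(phi₀/phi) / β
d = ln(0.41/0.16) / 0.53 = ln(2.562) / 0.53 = 0.9410 / 0.53 = 1.775 km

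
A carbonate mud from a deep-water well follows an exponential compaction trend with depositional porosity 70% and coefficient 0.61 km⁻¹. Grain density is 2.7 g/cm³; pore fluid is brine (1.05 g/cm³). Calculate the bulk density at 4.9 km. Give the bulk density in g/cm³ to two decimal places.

2.64 g/cm³

Porosity at depth: n = 0.7·exp(−0.61×4.9) = 0.7×0.0503 = 0.0352
Bulk density: ρ_b = (1−n)ρ_g + n·ρ_f = 0.9648×2.7 + 0.0352×1.05
       = 2.605 + 0.037 = 2.642 g/cm³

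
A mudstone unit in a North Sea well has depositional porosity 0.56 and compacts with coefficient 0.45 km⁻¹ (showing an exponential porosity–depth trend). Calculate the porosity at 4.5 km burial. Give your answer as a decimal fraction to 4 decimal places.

φ = φ₀·exp(−c·d) = 0.56 × exp(−0.45 × 4.5) = 0.56 × exp(−2.025)
  = 0.56 × 0.1320 = 0.0739

0.0739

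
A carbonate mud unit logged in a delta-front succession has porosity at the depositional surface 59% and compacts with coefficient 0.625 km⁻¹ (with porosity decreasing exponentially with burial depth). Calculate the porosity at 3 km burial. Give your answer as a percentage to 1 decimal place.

phi = phi₀·exp(−k·Z) = 0.59 × exp(−0.625 × 3) = 0.59 × exp(−1.875)
  = 0.59 × 0.1534 = 0.0905

9.0%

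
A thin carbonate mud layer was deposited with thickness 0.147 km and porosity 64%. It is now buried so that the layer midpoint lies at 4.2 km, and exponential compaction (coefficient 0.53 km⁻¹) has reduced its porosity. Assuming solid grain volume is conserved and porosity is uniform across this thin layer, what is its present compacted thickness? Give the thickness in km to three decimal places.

Porosity at 4.2 km: n = 0.64·exp(−0.53×4.2) = 0.0691
Solid-volume conservation: h(1−n) = h₀(1−n₀) ⇒ h = h₀·(1−n₀)/(1−n)
h = 0.147 × (1 − 0.64)/(1 − 0.0691) = 0.147 × 0.3867 = 0.0568 km

0.057 km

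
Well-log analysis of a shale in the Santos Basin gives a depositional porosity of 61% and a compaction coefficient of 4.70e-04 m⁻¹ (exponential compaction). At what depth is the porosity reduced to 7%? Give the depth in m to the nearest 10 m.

Working in km (1 km = 1000 m; β in km⁻¹ = β in m⁻¹ × 1000):
Invert Athy's law: d = ln(n₀/n) / β
d = ln(0.61/0.07) / 0.47 = ln(8.714) / 0.47 = 2.1650 / 0.47 = 4.606 km

4610 m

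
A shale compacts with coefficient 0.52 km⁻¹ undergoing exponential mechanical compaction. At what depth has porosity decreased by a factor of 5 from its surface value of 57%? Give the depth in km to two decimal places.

3.10 km

n/n₀ = 1/5 ⇒ exp(−c·d) = 1/5 ⇒ d = ln(5) / c
d = 1.6094 / 0.52 = 3.095 km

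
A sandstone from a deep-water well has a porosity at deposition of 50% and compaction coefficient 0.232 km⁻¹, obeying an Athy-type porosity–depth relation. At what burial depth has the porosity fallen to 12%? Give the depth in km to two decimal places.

Invert Athy's law: Z = ln(φ₀/φ) / c
Z = ln(0.5/0.12) / 0.232 = ln(4.167) / 0.232 = 1.4271 / 0.232 = 6.151 km

6.15 km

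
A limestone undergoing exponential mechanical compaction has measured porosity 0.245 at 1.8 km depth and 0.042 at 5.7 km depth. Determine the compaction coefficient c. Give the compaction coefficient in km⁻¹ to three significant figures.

Athy: phi(Z) = phi₀ e^(−cZ) ⇒ phi₁/phi₂ = e^{c(Z₂−Z₁)} ⇒ c = ln(phi₁/phi₂)/(Z₂−Z₁)
c = ln(0.245/0.042) / (5.7 − 1.8) = ln(5.833) / 3.9 = 1.7636 / 3.9 = 0.4522 km⁻¹

0.452 km⁻¹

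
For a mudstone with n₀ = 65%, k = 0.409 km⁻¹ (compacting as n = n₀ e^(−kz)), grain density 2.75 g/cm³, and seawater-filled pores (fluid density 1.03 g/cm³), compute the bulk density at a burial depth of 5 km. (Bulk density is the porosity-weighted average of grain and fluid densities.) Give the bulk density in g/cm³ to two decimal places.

Porosity at depth: n = 0.65·exp(−0.409×5) = 0.65×0.1294 = 0.0841
Bulk density: ρ_b = (1−n)ρ_g + n·ρ_f = 0.9159×2.75 + 0.0841×1.03
       = 2.519 + 0.087 = 2.605 g/cm³

2.61 g/cm³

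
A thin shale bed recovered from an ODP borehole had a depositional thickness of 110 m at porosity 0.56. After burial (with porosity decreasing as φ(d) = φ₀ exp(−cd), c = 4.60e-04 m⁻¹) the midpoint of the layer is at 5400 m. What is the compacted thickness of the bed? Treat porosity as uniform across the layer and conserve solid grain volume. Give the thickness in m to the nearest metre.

51 m

Working in km (1 km = 1000 m; c in km⁻¹ = c in m⁻¹ × 1000):
Porosity at 5.4 km: φ = 0.56·exp(−0.46×5.4) = 0.0467
Solid-volume conservation: h(1−φ) = h₀(1−φ₀) ⇒ h = h₀·(1−φ₀)/(1−φ)
h = 0.11 × (1 − 0.56)/(1 − 0.0467) = 0.11 × 0.4616 = 0.0508 km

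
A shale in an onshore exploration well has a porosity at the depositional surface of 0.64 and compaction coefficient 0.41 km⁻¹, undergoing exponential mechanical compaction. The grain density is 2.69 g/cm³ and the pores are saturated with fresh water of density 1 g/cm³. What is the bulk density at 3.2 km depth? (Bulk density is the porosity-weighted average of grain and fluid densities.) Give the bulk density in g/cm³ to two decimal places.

2.40 g/cm³

Porosity at depth: n = 0.64·exp(−0.41×3.2) = 0.64×0.2693 = 0.1723
Bulk density: ρ_b = (1−n)ρ_g + n·ρ_f = 0.8277×2.69 + 0.1723×1
       = 2.226 + 0.172 = 2.399 g/cm³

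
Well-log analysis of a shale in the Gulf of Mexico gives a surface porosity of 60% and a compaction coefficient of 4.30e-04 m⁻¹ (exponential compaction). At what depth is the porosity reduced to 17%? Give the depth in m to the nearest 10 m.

2930 m

Working in km (1 km = 1000 m; k in km⁻¹ = k in m⁻¹ × 1000):
Invert Athy's law: d = ln(n₀/n) / k
d = ln(0.6/0.17) / 0.43 = ln(3.529) / 0.43 = 1.2611 / 0.43 = 2.933 km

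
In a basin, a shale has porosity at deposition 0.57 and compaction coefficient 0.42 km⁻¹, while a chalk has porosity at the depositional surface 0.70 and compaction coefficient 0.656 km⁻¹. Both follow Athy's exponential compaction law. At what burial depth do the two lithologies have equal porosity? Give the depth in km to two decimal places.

Set n₀ₐ e^(−kₐZ) = n₀ᵦ e^(−kᵦZ) ⇒ ln(n₀ₐ/n₀ᵦ) = (kₐ − kᵦ)·Z
Z = ln(0.57/0.7) / (0.42 − 0.656) = -0.2054 / -0.236 = 0.871 km

0.87 km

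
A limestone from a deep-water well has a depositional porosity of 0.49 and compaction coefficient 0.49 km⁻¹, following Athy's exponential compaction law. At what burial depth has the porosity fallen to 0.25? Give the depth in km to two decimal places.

1.37 km

Invert Athy's law: d = ln(φ₀/φ) / β
d = ln(0.49/0.25) / 0.49 = ln(1.96) / 0.49 = 0.6729 / 0.49 = 1.373 km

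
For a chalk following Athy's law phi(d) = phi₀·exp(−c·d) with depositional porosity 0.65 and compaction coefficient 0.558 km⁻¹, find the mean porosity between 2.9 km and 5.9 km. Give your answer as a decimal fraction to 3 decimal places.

⟨phi⟩ = (1/(d₂−d₁)) ∫ phi₀ e^(−cd) dd = phi₀·(e^(−c·d₁) − e^(−c·d₂)) / (c·(d₂−d₁))
e^(−0.558×2.9) = 0.1983; e^(−0.558×5.9) = 0.0372
⟨phi⟩ = 0.65 × (0.1983 − 0.0372) / (0.558 × 3) = 0.65 × 0.0962 = 0.0625

0.063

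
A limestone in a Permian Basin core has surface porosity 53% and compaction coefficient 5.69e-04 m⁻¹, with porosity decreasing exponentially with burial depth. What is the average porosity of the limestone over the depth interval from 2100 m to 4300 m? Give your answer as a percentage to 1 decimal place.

Working in km (1 km = 1000 m; c in km⁻¹ = c in m⁻¹ × 1000):
⟨φ⟩ = (1/(z₂−z₁)) ∫ φ₀ e^(−cz) dz = φ₀·(e^(−c·z₁) − e^(−c·z₂)) / (c·(z₂−z₁))
e^(−0.569×2.1) = 0.3027; e^(−0.569×4.3) = 0.0866
⟨φ⟩ = 0.53 × (0.3027 − 0.0866) / (0.569 × 2.2) = 0.53 × 0.1727 = 0.0915

9.2%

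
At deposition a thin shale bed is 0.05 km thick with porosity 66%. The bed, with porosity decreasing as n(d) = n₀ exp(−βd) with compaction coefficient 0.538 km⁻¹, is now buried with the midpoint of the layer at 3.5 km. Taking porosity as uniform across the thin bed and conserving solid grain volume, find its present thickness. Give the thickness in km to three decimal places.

0.019 km

Porosity at 3.5 km: n = 0.66·exp(−0.538×3.5) = 0.1004
Solid-volume conservation: h(1−n) = h₀(1−n₀) ⇒ h = h₀·(1−n₀)/(1−n)
h = 0.05 × (1 − 0.66)/(1 − 0.1004) = 0.05 × 0.3779 = 0.0189 km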